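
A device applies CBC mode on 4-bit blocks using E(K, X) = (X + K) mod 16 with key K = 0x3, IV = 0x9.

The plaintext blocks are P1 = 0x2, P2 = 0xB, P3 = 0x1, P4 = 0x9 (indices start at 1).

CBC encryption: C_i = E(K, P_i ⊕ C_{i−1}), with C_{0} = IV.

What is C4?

C4 = 0x8

C1: P1 ⊕ 0x9 = 0xB; E(K, 0xB) = 0xE.
C2: P2 ⊕ 0xE = 0x5; E(K, 0x5) = 0x8.
C3: P3 ⊕ 0x8 = 0x9; E(K, 0x9) = 0xC.
C4: P4 ⊕ 0xC = 0x5; E(K, 0x5) = 0x8.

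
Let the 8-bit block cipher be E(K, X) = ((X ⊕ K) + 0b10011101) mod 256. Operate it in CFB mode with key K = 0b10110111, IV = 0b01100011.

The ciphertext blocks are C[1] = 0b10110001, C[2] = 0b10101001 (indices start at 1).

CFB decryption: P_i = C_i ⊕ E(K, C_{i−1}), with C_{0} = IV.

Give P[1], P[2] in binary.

P[1] = 0b11000000, P[2] = 0b00001010

P[1]: E(K, 0b01100011) = 0b01110001; 0b10110001 ⊕ 0b01110001 = 0b11000000.
P[2]: E(K, 0b10110001) = 0b10100011; 0b10101001 ⊕ 0b10100011 = 0b00001010.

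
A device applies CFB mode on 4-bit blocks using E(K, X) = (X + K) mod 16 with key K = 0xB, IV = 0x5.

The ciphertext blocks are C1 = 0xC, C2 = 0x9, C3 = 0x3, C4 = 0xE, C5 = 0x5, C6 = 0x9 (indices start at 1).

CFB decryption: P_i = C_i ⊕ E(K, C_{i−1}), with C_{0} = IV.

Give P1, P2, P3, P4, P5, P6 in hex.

P1: E(K, 0x5) = 0x0; 0xC ⊕ 0x0 = 0xC.
P2: E(K, 0xC) = 0x7; 0x9 ⊕ 0x7 = 0xE.
P3: E(K, 0x9) = 0x4; 0x3 ⊕ 0x4 = 0x7.
P4: E(K, 0x3) = 0xE; 0xE ⊕ 0xE = 0x0.
P5: E(K, 0xE) = 0x9; 0x5 ⊕ 0x9 = 0xC.
P6: E(K, 0x5) = 0x0; 0x9 ⊕ 0x0 = 0x9.

P1 = 0xC, P2 = 0xE, P3 = 0x7, P4 = 0x0, P5 = 0xC, P6 = 0x9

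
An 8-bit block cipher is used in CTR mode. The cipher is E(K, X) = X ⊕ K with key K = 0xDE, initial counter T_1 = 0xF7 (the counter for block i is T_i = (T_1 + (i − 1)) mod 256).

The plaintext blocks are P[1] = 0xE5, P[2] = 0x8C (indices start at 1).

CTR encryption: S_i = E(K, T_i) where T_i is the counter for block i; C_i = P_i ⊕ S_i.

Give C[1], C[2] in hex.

C[1] = 0xCC, C[2] = 0xAA

C[1]: T = 0xF7, S = E(K, T) = 0x29; 0xE5 ⊕ 0x29 = 0xCC.
C[2]: T = 0xF8, S = E(K, T) = 0x26; 0x8C ⊕ 0x26 = 0xAA.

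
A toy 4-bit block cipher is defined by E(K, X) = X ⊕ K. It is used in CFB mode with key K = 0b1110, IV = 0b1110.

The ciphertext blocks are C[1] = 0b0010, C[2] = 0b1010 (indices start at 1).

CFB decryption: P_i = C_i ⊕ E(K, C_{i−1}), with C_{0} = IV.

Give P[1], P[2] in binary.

P[1]: E(K, 0b1110) = 0b0000; 0b0010 ⊕ 0b0000 = 0b0010.
P[2]: E(K, 0b0010) = 0b1100; 0b1010 ⊕ 0b1100 = 0b0110.

P[1] = 0b0010, P[2] = 0b0110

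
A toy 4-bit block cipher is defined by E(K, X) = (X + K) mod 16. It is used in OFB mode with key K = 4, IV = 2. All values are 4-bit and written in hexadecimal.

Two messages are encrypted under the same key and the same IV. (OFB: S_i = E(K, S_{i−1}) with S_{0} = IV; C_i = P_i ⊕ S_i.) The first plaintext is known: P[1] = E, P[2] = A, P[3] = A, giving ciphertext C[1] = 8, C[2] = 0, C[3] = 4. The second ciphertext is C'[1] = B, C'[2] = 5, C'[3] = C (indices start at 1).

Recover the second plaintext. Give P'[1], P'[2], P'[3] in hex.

In OFB with a reused IV, both messages share the same keystream S_i, so C_i ⊕ C'_i = P_i ⊕ P'_i and thus P'_i = P_i ⊕ C_i ⊕ C'_i.
P'[1]: E ⊕ 8 ⊕ B = D.
P'[2]: A ⊕ 0 ⊕ 5 = F.
P'[3]: A ⊕ 4 ⊕ C = 2.

P'[1] = D, P'[2] = F, P'[3] = 2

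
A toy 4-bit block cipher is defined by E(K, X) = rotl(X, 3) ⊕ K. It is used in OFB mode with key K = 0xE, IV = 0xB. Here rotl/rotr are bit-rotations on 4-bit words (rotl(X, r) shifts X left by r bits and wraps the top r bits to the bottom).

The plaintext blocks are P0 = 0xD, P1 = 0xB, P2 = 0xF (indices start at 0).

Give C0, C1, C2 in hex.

OFB encryption: S_i = E(K, S_{i−1}) with S_{−1} = IV; C_i = P_i ⊕ S_i.
C0: S = E(K, 0xB) = 0x3; 0xD ⊕ 0x3 = 0xE.
C1: S = E(K, 0x3) = 0x7; 0xB ⊕ 0x7 = 0xC.
C2: S = E(K, 0x7) = 0x5; 0xF ⊕ 0x5 = 0xA.

C0 = 0xE, C1 = 0xC, C2 = 0xA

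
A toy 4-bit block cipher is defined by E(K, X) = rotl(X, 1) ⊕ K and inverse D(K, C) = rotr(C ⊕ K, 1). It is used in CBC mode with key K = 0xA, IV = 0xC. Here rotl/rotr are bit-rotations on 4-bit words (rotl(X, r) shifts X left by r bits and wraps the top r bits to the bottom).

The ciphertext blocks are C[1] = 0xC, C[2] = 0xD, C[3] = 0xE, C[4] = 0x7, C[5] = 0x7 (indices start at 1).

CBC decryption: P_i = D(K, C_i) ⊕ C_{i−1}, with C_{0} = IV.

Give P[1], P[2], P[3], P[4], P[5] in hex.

P[1]: D(K, 0xC) = 0x3; 0x3 ⊕ 0xC = 0xF.
P[2]: D(K, 0xD) = 0xB; 0xB ⊕ 0xC = 0x7.
P[3]: D(K, 0xE) = 0x2; 0x2 ⊕ 0xD = 0xF.
P[4]: D(K, 0x7) = 0xE; 0xE ⊕ 0xE = 0x0.
P[5]: D(K, 0x7) = 0xE; 0xE ⊕ 0x7 = 0x9.

P[1] = 0xF, P[2] = 0x7, P[3] = 0xF, P[4] = 0x0, P[5] = 0x9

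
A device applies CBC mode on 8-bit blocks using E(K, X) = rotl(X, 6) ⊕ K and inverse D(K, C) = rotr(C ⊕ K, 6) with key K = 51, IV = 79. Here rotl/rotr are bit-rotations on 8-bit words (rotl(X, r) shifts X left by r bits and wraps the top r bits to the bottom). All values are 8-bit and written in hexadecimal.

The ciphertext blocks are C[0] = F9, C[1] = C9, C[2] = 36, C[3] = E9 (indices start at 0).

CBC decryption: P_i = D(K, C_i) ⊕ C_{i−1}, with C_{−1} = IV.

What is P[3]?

P[3]: D(K, E9) = E2; E2 ⊕ 36 = D4.

P[3] = D4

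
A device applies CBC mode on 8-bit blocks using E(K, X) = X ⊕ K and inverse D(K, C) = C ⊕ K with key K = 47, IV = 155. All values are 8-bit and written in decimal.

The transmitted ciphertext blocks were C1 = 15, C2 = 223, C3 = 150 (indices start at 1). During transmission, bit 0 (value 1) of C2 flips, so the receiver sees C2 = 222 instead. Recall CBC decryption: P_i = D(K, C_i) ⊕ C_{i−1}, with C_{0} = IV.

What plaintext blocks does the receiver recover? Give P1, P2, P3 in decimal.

P1 = 187, P2 = 254, P3 = 103

Only C2 changed, to 222. In CBC, a change in C_i garbles P_i and flips the same bit in P_{i+1}. Decrypting the received ciphertext:
P1: D(K, 15) = 32; 32 ⊕ 155 = 187.
P2: D(K, 222) = 241; 241 ⊕ 15 = 254.
P3: D(K, 150) = 185; 185 ⊕ 222 = 103.
Blocks that differ from the original plaintext: P2, P3.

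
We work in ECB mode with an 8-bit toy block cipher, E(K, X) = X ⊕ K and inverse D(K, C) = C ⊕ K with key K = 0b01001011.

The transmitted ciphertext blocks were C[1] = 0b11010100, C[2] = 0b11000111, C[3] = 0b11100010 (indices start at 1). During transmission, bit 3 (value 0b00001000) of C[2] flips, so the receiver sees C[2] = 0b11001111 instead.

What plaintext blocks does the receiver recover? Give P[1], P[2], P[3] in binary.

ECB decryption: P_i = D(K, C_i).
Only C[2] changed, to 0b11001111. In ECB, a change in C_i affects only P_i. Decrypting the received ciphertext:
P[1]: D(K, 0b11010100) = 0b10011111.
P[2]: D(K, 0b11001111) = 0b10000100.
P[3]: D(K, 0b11100010) = 0b10101001.
Blocks that differ from the original plaintext: P[2].

P[1] = 0b10011111, P[2] = 0b10000100, P[3] = 0b10101001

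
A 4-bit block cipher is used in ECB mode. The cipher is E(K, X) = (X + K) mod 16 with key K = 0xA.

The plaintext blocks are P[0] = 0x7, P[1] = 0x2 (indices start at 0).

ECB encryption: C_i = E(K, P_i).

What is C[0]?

C[0] = 0x1

C[0]: E(K, 0x7) = 0x1.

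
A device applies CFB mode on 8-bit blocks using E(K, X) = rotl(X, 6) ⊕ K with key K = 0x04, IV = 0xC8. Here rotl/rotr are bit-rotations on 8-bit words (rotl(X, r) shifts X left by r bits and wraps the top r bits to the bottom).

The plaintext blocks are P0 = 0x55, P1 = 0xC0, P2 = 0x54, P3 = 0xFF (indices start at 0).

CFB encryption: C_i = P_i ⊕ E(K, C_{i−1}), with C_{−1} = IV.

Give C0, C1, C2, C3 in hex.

C0 = 0x63, C1 = 0x1C, C2 = 0x57, C3 = 0x2E

C0: E(K, 0xC8) = 0x36; 0x55 ⊕ 0x36 = 0x63.
C1: E(K, 0x63) = 0xDC; 0xC0 ⊕ 0xDC = 0x1C.
C2: E(K, 0x1C) = 0x03; 0x54 ⊕ 0x03 = 0x57.
C3: E(K, 0x57) = 0xD1; 0xFF ⊕ 0xD1 = 0x2E.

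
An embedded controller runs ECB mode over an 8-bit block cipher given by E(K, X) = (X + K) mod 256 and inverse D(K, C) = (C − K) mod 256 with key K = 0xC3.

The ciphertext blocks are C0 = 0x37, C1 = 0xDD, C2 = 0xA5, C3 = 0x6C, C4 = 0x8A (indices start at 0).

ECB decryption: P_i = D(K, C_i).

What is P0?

P0 = 0x74

P0: D(K, 0x37) = 0x74.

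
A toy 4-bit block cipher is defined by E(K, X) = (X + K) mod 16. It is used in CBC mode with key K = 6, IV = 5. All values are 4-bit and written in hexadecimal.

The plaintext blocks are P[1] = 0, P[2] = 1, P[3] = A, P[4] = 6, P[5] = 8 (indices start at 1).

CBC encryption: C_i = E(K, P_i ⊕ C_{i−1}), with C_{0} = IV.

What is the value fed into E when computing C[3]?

A

C[1]: P[1] ⊕ 5 = 5; E(K, 5) = B.
C[2]: P[2] ⊕ B = A; E(K, A) = 0.
C[3]: P[3] ⊕ 0 = A; E(K, A) = 0.
So the input to E for block [3] is A.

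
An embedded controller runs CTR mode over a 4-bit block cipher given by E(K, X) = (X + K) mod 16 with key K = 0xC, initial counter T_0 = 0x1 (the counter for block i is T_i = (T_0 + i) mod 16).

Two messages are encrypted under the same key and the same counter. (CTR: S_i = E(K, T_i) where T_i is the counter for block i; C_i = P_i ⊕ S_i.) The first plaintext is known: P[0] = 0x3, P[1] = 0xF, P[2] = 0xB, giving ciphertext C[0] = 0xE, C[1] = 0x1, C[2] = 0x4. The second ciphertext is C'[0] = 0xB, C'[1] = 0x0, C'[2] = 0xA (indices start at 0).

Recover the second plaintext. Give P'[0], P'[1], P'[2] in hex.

In CTR with a reused counter, both messages share the same keystream S_i, so C_i ⊕ C'_i = P_i ⊕ P'_i and thus P'_i = P_i ⊕ C_i ⊕ C'_i.
P'[0]: 0x3 ⊕ 0xE ⊕ 0xB = 0x6.
P'[1]: 0xF ⊕ 0x1 ⊕ 0x0 = 0xE.
P'[2]: 0xB ⊕ 0x4 ⊕ 0xA = 0x5.

P'[0] = 0x6, P'[1] = 0xE, P'[2] = 0x5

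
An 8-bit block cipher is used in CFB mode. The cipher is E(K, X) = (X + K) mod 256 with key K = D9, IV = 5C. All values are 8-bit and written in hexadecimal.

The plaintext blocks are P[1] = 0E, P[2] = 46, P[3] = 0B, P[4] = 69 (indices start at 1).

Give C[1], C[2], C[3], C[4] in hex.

CFB encryption: C_i = P_i ⊕ E(K, C_{i−1}), with C_{0} = IV.
C[1]: E(K, 5C) = 35; 0E ⊕ 35 = 3B.
C[2]: E(K, 3B) = 14; 46 ⊕ 14 = 52.
C[3]: E(K, 52) = 2B; 0B ⊕ 2B = 20.
C[4]: E(K, 20) = F9; 69 ⊕ F9 = 90.

C[1] = 3B, C[2] = 52, C[3] = 20, C[4] = 90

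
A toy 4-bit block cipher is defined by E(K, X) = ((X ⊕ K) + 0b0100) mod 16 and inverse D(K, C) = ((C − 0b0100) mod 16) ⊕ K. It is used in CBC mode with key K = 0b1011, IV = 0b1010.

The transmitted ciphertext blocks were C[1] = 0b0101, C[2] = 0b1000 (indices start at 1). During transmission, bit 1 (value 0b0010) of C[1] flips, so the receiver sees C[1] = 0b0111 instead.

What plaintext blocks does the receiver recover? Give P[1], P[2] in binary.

P[1] = 0b0010, P[2] = 0b1000

CBC decryption: P_i = D(K, C_i) ⊕ C_{i−1}, with C_{0} = IV.
Only C[1] changed, to 0b0111. In CBC, a change in C_i garbles P_i and flips the same bit in P_{i+1}. Decrypting the received ciphertext:
P[1]: D(K, 0b0111) = 0b1000; 0b1000 ⊕ 0b1010 = 0b0010.
P[2]: D(K, 0b1000) = 0b1111; 0b1111 ⊕ 0b0111 = 0b1000.
Blocks that differ from the original plaintext: P[1], P[2].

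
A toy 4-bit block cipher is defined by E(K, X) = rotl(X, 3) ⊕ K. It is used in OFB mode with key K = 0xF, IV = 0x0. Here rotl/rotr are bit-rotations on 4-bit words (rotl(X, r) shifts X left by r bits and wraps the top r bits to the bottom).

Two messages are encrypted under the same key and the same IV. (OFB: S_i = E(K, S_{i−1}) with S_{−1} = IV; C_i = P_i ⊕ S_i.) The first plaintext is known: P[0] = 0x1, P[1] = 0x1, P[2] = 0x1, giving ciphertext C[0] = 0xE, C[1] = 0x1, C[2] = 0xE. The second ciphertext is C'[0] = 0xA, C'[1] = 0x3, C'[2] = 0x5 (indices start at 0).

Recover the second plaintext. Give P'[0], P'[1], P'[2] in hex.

In OFB with a reused IV, both messages share the same keystream S_i, so C_i ⊕ C'_i = P_i ⊕ P'_i and thus P'_i = P_i ⊕ C_i ⊕ C'_i.
P'[0]: 0x1 ⊕ 0xE ⊕ 0xA = 0x5.
P'[1]: 0x1 ⊕ 0x1 ⊕ 0x3 = 0x3.
P'[2]: 0x1 ⊕ 0xE ⊕ 0x5 = 0xA.

P'[0] = 0x5, P'[1] = 0x3, P'[2] = 0xA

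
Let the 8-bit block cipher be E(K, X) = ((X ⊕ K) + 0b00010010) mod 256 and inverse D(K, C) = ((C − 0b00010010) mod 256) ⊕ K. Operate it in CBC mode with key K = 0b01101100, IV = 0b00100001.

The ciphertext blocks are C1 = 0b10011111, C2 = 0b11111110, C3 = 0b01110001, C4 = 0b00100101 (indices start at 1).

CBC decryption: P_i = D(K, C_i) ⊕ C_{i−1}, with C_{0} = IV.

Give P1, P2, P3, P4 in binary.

P1: D(K, 0b10011111) = 0b11100001; 0b11100001 ⊕ 0b00100001 = 0b11000000.
P2: D(K, 0b11111110) = 0b10000000; 0b10000000 ⊕ 0b10011111 = 0b00011111.
P3: D(K, 0b01110001) = 0b00110011; 0b00110011 ⊕ 0b11111110 = 0b11001101.
P4: D(K, 0b00100101) = 0b01111111; 0b01111111 ⊕ 0b01110001 = 0b00001110.

P1 = 0b11000000, P2 = 0b00011111, P3 = 0b11001101, P4 = 0b00001110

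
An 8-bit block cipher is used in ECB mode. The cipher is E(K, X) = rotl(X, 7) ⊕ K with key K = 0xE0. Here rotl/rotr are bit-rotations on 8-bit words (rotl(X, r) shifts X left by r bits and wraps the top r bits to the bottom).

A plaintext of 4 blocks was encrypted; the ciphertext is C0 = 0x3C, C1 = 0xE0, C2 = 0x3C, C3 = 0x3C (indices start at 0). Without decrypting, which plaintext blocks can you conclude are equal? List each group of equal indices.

P0 = P2 = P3

ECB encrypts each block independently with the same key, so equal ciphertext blocks imply equal plaintext blocks.
C0 = C2 = C3 = 0x3C, so P0 = P2 = P3.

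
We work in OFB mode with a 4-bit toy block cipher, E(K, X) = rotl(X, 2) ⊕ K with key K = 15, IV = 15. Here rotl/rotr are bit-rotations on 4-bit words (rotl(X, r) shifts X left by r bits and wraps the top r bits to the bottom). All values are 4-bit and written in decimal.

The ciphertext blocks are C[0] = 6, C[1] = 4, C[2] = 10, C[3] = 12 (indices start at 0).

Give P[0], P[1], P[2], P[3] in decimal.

OFB decryption: S_i = E(K, S_{i−1}) with S_{−1} = IV; P_i = C_i ⊕ S_i.
P[0]: S = E(K, 15) = 0; 6 ⊕ 0 = 6.
P[1]: S = E(K, 0) = 15; 4 ⊕ 15 = 11.
P[2]: S = E(K, 15) = 0; 10 ⊕ 0 = 10.
P[3]: S = E(K, 0) = 15; 12 ⊕ 15 = 3.

P[0] = 6, P[1] = 11, P[2] = 10, P[3] = 3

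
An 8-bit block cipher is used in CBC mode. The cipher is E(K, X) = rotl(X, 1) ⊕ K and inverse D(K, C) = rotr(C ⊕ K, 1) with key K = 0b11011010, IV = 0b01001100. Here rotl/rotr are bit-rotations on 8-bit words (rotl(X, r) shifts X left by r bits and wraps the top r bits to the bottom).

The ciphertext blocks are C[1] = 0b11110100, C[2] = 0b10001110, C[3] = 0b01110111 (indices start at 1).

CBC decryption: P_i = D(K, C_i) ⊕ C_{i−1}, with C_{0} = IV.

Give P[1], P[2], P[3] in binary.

P[1] = 0b01011011, P[2] = 0b11011110, P[3] = 0b01011000

P[1]: D(K, 0b11110100) = 0b00010111; 0b00010111 ⊕ 0b01001100 = 0b01011011.
P[2]: D(K, 0b10001110) = 0b00101010; 0b00101010 ⊕ 0b11110100 = 0b11011110.
P[3]: D(K, 0b01110111) = 0b11010110; 0b11010110 ⊕ 0b10001110 = 0b01011000.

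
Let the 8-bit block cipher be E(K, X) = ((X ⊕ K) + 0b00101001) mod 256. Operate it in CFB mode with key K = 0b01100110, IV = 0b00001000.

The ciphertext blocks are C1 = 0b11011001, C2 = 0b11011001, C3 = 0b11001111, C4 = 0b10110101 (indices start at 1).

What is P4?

CFB decryption: P_i = C_i ⊕ E(K, C_{i−1}), with C_{0} = IV.
P4: E(K, 0b11001111) = 0b11010010; 0b10110101 ⊕ 0b11010010 = 0b01100111.

P4 = 0b01100111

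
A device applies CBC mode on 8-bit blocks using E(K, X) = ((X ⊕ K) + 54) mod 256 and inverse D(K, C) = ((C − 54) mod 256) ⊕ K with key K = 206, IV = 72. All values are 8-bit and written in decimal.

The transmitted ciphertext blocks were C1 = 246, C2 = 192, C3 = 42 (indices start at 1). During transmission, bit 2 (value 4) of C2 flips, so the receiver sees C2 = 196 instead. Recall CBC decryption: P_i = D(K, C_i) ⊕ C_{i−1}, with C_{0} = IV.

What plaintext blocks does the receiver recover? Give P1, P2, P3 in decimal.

P1 = 70, P2 = 182, P3 = 254

Only C2 changed, to 196. In CBC, a change in C_i garbles P_i and flips the same bit in P_{i+1}. Decrypting the received ciphertext:
P1: D(K, 246) = 14; 14 ⊕ 72 = 70.
P2: D(K, 196) = 64; 64 ⊕ 246 = 182.
P3: D(K, 42) = 58; 58 ⊕ 196 = 254.
Blocks that differ from the original plaintext: P2, P3.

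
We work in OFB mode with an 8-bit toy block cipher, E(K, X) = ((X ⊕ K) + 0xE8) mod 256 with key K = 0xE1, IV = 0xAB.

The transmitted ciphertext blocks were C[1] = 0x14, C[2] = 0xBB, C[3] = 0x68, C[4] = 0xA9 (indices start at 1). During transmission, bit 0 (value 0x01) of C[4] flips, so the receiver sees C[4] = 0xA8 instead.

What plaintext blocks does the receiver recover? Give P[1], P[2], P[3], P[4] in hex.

OFB decryption: S_i = E(K, S_{i−1}) with S_{0} = IV; P_i = C_i ⊕ S_i.
Only C[4] changed, to 0xA8. In OFB, a change in C_i flips the same bit in P_i only; the keystream is unaffected. Decrypting the received ciphertext:
P[1]: S = E(K, 0xAB) = 0x32; 0x14 ⊕ 0x32 = 0x26.
P[2]: S = E(K, 0x32) = 0xBB; 0xBB ⊕ 0xBB = 0x00.
P[3]: S = E(K, 0xBB) = 0x42; 0x68 ⊕ 0x42 = 0x2A.
P[4]: S = E(K, 0x42) = 0x8B; 0xA8 ⊕ 0x8B = 0x23.
Blocks that differ from the original plaintext: P[4].

P[1] = 0x26, P[2] = 0x00, P[3] = 0x2A, P[4] = 0x23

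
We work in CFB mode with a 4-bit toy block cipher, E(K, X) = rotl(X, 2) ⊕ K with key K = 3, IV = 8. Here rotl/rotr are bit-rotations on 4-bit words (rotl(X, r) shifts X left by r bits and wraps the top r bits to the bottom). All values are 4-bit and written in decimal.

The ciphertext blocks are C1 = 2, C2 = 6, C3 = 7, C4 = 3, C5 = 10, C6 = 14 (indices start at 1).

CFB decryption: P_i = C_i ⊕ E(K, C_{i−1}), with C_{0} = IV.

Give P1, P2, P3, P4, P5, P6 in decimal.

P1: E(K, 8) = 1; 2 ⊕ 1 = 3.
P2: E(K, 2) = 11; 6 ⊕ 11 = 13.
P3: E(K, 6) = 10; 7 ⊕ 10 = 13.
P4: E(K, 7) = 14; 3 ⊕ 14 = 13.
P5: E(K, 3) = 15; 10 ⊕ 15 = 5.
P6: E(K, 10) = 9; 14 ⊕ 9 = 7.

P1 = 3, P2 = 13, P3 = 13, P4 = 13, P5 = 5, P6 = 7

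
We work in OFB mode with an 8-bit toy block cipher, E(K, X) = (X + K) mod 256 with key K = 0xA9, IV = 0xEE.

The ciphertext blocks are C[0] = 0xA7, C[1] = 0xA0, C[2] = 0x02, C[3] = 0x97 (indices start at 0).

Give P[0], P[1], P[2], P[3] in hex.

OFB decryption: S_i = E(K, S_{i−1}) with S_{−1} = IV; P_i = C_i ⊕ S_i.
P[0]: S = E(K, 0xEE) = 0x97; 0xA7 ⊕ 0x97 = 0x30.
P[1]: S = E(K, 0x97) = 0x40; 0xA0 ⊕ 0x40 = 0xE0.
P[2]: S = E(K, 0x40) = 0xE9; 0x02 ⊕ 0xE9 = 0xEB.
P[3]: S = E(K, 0xE9) = 0x92; 0x97 ⊕ 0x92 = 0x05.

P[0] = 0x30, P[1] = 0xE0, P[2] = 0xEB, P[3] = 0x05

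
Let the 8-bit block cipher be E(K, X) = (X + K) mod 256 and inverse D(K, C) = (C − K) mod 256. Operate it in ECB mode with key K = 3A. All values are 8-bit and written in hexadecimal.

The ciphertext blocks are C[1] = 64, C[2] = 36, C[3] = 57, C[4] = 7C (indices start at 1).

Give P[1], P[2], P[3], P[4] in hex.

ECB decryption: P_i = D(K, C_i).
P[1]: D(K, 64) = 2A.
P[2]: D(K, 36) = FC.
P[3]: D(K, 57) = 1D.
P[4]: D(K, 7C) = 42.

P[1] = 2A, P[2] = FC, P[3] = 1D, P[4] = 42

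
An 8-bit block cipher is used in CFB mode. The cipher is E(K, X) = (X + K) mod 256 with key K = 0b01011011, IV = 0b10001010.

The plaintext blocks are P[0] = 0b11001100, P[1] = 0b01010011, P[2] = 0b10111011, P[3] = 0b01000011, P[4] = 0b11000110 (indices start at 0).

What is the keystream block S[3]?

0b11100100

CFB encryption: C_i = P_i ⊕ E(K, C_{i−1}), with C_{−1} = IV.
C[0]: E(K, 0b10001010) = 0b11100101; 0b11001100 ⊕ 0b11100101 = 0b00101001.
C[1]: E(K, 0b00101001) = 0b10000100; 0b01010011 ⊕ 0b10000100 = 0b11010111.
C[2]: E(K, 0b11010111) = 0b00110010; 0b10111011 ⊕ 0b00110010 = 0b10001001.
C[3]: E(K, 0b10001001) = 0b11100100; 0b01000011 ⊕ 0b11100100 = 0b10100111.
So S[3] = 0b11100100.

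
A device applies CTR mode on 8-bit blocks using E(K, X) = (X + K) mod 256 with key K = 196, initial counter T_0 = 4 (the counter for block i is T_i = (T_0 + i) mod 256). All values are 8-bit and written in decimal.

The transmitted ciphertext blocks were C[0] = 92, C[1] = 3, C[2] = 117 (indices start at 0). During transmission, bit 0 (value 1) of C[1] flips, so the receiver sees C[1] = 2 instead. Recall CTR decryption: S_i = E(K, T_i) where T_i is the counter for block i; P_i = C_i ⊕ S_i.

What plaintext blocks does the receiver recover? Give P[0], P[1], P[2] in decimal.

P[0] = 148, P[1] = 203, P[2] = 191

Only C[1] changed, to 2. In CTR, a change in C_i flips the same bit in P_i only; the keystream is unaffected. Decrypting the received ciphertext:
P[0]: T = 4, S = E(K, T) = 200; 92 ⊕ 200 = 148.
P[1]: T = 5, S = E(K, T) = 201; 2 ⊕ 201 = 203.
P[2]: T = 6, S = E(K, T) = 202; 117 ⊕ 202 = 191.
Blocks that differ from the original plaintext: P[1].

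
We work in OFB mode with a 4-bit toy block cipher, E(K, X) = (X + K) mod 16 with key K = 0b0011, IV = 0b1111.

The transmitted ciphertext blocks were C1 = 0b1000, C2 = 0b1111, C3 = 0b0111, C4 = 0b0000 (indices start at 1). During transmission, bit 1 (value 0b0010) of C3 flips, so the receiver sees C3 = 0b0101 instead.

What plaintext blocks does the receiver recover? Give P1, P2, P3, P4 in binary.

P1 = 0b1010, P2 = 0b1010, P3 = 0b1101, P4 = 0b1011

OFB decryption: S_i = E(K, S_{i−1}) with S_{0} = IV; P_i = C_i ⊕ S_i.
Only C3 changed, to 0b0101. In OFB, a change in C_i flips the same bit in P_i only; the keystream is unaffected. Decrypting the received ciphertext:
P1: S = E(K, 0b1111) = 0b0010; 0b1000 ⊕ 0b0010 = 0b1010.
P2: S = E(K, 0b0010) = 0b0101; 0b1111 ⊕ 0b0101 = 0b1010.
P3: S = E(K, 0b0101) = 0b1000; 0b0101 ⊕ 0b1000 = 0b1101.
P4: S = E(K, 0b1000) = 0b1011; 0b0000 ⊕ 0b1011 = 0b1011.
Blocks that differ from the original plaintext: P3.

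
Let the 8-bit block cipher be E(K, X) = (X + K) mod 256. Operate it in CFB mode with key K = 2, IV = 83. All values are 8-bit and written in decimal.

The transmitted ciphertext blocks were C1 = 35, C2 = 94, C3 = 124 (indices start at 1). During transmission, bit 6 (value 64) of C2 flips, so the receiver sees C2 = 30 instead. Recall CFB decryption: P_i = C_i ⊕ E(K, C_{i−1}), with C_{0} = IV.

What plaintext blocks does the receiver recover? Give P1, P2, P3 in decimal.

Only C2 changed, to 30. In CFB, a change in C_i flips the same bit in P_i and garbles P_{i+1}. Decrypting the received ciphertext:
P1: E(K, 83) = 85; 35 ⊕ 85 = 118.
P2: E(K, 35) = 37; 30 ⊕ 37 = 59.
P3: E(K, 30) = 32; 124 ⊕ 32 = 92.
Blocks that differ from the original plaintext: P2, P3.

P1 = 118, P2 = 59, P3 = 92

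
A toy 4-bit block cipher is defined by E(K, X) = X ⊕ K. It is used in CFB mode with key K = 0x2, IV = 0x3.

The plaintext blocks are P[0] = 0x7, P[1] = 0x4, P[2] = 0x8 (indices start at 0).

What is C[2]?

C[2] = 0xA

CFB encryption: C_i = P_i ⊕ E(K, C_{i−1}), with C_{−1} = IV.
C[0]: E(K, 0x3) = 0x1; 0x7 ⊕ 0x1 = 0x6.
C[1]: E(K, 0x6) = 0x4; 0x4 ⊕ 0x4 = 0x0.
C[2]: E(K, 0x0) = 0x2; 0x8 ⊕ 0x2 = 0xA.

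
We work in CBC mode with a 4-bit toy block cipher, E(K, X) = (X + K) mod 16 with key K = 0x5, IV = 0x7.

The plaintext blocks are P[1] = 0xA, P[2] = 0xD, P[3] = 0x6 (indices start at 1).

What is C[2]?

CBC encryption: C_i = E(K, P_i ⊕ C_{i−1}), with C_{0} = IV.
C[1]: P[1] ⊕ 0x7 = 0xD; E(K, 0xD) = 0x2.
C[2]: P[2] ⊕ 0x2 = 0xF; E(K, 0xF) = 0x4.

C[2] = 0x4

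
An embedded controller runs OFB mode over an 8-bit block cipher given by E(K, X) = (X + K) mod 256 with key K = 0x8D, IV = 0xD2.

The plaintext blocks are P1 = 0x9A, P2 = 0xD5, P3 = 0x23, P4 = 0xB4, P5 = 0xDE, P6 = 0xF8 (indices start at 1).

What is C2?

OFB encryption: S_i = E(K, S_{i−1}) with S_{0} = IV; C_i = P_i ⊕ S_i.
C1: S = E(K, 0xD2) = 0x5F; 0x9A ⊕ 0x5F = 0xC5.
C2: S = E(K, 0x5F) = 0xEC; 0xD5 ⊕ 0xEC = 0x39.

C2 = 0x39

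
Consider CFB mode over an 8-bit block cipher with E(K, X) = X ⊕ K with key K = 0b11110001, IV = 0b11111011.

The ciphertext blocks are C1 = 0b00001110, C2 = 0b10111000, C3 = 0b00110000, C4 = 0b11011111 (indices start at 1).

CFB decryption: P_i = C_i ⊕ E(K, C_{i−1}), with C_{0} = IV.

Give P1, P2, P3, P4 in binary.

P1: E(K, 0b11111011) = 0b00001010; 0b00001110 ⊕ 0b00001010 = 0b00000100.
P2: E(K, 0b00001110) = 0b11111111; 0b10111000 ⊕ 0b11111111 = 0b01000111.
P3: E(K, 0b10111000) = 0b01001001; 0b00110000 ⊕ 0b01001001 = 0b01111001.
P4: E(K, 0b00110000) = 0b11000001; 0b11011111 ⊕ 0b11000001 = 0b00011110.

P1 = 0b00000100, P2 = 0b01000111, P3 = 0b01111001, P4 = 0b00011110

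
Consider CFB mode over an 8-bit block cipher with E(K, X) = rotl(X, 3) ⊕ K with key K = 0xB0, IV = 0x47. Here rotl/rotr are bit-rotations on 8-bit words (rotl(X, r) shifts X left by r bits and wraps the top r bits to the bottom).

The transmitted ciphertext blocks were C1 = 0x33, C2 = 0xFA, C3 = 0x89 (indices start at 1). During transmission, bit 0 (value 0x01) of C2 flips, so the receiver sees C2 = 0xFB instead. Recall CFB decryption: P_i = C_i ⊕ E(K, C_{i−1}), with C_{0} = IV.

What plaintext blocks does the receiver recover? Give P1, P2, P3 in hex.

Only C2 changed, to 0xFB. In CFB, a change in C_i flips the same bit in P_i and garbles P_{i+1}. Decrypting the received ciphertext:
P1: E(K, 0x47) = 0x8A; 0x33 ⊕ 0x8A = 0xB9.
P2: E(K, 0x33) = 0x29; 0xFB ⊕ 0x29 = 0xD2.
P3: E(K, 0xFB) = 0x6F; 0x89 ⊕ 0x6F = 0xE6.
Blocks that differ from the original plaintext: P2, P3.

P1 = 0xB9, P2 = 0xD2, P3 = 0xE6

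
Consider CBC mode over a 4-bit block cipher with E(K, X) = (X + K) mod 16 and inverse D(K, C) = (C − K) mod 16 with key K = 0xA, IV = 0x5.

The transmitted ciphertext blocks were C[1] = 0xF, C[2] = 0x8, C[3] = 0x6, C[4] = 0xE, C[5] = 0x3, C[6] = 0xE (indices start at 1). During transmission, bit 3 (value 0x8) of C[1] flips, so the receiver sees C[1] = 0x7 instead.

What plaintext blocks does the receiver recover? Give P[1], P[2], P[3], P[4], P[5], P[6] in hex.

P[1] = 0x8, P[2] = 0x9, P[3] = 0x4, P[4] = 0x2, P[5] = 0x7, P[6] = 0x7

CBC decryption: P_i = D(K, C_i) ⊕ C_{i−1}, with C_{0} = IV.
Only C[1] changed, to 0x7. In CBC, a change in C_i garbles P_i and flips the same bit in P_{i+1}. Decrypting the received ciphertext:
P[1]: D(K, 0x7) = 0xD; 0xD ⊕ 0x5 = 0x8.
P[2]: D(K, 0x8) = 0xE; 0xE ⊕ 0x7 = 0x9.
P[3]: D(K, 0x6) = 0xC; 0xC ⊕ 0x8 = 0x4.
P[4]: D(K, 0xE) = 0x4; 0x4 ⊕ 0x6 = 0x2.
P[5]: D(K, 0x3) = 0x9; 0x9 ⊕ 0xE = 0x7.
P[6]: D(K, 0xE) = 0x4; 0x4 ⊕ 0x3 = 0x7.
Blocks that differ from the original plaintext: P[1], P[2].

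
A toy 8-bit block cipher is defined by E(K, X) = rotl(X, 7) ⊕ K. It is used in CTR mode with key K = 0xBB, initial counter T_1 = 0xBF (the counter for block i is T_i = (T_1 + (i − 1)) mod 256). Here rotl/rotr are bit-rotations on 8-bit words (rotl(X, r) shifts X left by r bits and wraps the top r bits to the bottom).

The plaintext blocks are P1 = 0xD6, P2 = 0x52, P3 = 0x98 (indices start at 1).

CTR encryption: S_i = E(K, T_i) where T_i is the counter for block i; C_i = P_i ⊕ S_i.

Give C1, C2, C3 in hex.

C1 = 0xB2, C2 = 0x89, C3 = 0xC3

C1: T = 0xBF, S = E(K, T) = 0x64; 0xD6 ⊕ 0x64 = 0xB2.
C2: T = 0xC0, S = E(K, T) = 0xDB; 0x52 ⊕ 0xDB = 0x89.
C3: T = 0xC1, S = E(K, T) = 0x5B; 0x98 ⊕ 0x5B = 0xC3.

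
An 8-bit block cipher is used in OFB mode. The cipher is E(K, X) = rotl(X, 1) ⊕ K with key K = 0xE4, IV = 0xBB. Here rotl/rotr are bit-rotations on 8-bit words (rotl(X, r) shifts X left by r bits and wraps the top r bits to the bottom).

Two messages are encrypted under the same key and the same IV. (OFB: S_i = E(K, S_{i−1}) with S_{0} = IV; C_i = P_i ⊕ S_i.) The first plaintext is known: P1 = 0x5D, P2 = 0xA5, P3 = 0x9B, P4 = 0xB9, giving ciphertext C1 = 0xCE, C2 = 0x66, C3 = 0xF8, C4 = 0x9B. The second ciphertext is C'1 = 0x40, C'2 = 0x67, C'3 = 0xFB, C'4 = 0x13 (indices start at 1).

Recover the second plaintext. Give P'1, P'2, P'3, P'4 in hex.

P'1 = 0xD3, P'2 = 0xA4, P'3 = 0x98, P'4 = 0x31

In OFB with a reused IV, both messages share the same keystream S_i, so C_i ⊕ C'_i = P_i ⊕ P'_i and thus P'_i = P_i ⊕ C_i ⊕ C'_i.
P'1: 0x5D ⊕ 0xCE ⊕ 0x40 = 0xD3.
P'2: 0xA5 ⊕ 0x66 ⊕ 0x67 = 0xA4.
P'3: 0x9B ⊕ 0xF8 ⊕ 0xFB = 0x98.
P'4: 0xB9 ⊕ 0x9B ⊕ 0x13 = 0x31.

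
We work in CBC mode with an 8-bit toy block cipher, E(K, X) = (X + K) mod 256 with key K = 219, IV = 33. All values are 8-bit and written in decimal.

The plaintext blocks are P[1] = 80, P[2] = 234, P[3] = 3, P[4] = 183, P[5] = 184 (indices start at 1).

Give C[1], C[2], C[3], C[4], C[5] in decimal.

CBC encryption: C_i = E(K, P_i ⊕ C_{i−1}), with C_{0} = IV.
C[1]: P[1] ⊕ 33 = 113; E(K, 113) = 76.
C[2]: P[2] ⊕ 76 = 166; E(K, 166) = 129.
C[3]: P[3] ⊕ 129 = 130; E(K, 130) = 93.
C[4]: P[4] ⊕ 93 = 234; E(K, 234) = 197.
C[5]: P[5] ⊕ 197 = 125; E(K, 125) = 88.

C[1] = 76, C[2] = 129, C[3] = 93, C[4] = 197, C[5] = 88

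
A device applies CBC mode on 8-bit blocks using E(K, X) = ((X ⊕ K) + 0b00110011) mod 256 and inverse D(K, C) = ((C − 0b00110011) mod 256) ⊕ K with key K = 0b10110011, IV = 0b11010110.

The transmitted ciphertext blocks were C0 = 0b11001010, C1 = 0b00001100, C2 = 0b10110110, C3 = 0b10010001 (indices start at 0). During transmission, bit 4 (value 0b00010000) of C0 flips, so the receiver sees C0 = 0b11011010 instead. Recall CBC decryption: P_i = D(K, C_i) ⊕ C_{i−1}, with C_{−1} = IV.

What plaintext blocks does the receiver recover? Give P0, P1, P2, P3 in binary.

P0 = 0b11000010, P1 = 0b10110000, P2 = 0b00111100, P3 = 0b01011011

Only C0 changed, to 0b11011010. In CBC, a change in C_i garbles P_i and flips the same bit in P_{i+1}. Decrypting the received ciphertext:
P0: D(K, 0b11011010) = 0b00010100; 0b00010100 ⊕ 0b11010110 = 0b11000010.
P1: D(K, 0b00001100) = 0b01101010; 0b01101010 ⊕ 0b11011010 = 0b10110000.
P2: D(K, 0b10110110) = 0b00110000; 0b00110000 ⊕ 0b00001100 = 0b00111100.
P3: D(K, 0b10010001) = 0b11101101; 0b11101101 ⊕ 0b10110110 = 0b01011011.
Blocks that differ from the original plaintext: P0, P1.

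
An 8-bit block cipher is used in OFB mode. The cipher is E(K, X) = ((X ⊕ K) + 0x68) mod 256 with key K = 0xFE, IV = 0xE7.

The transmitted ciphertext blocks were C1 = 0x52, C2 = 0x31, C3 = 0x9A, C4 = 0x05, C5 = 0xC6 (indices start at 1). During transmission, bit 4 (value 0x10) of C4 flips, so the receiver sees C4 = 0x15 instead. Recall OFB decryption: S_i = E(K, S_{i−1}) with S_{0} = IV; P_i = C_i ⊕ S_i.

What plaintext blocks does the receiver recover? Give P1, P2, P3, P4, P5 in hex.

Only C4 changed, to 0x15. In OFB, a change in C_i flips the same bit in P_i only; the keystream is unaffected. Decrypting the received ciphertext:
P1: S = E(K, 0xE7) = 0x81; 0x52 ⊕ 0x81 = 0xD3.
P2: S = E(K, 0x81) = 0xE7; 0x31 ⊕ 0xE7 = 0xD6.
P3: S = E(K, 0xE7) = 0x81; 0x9A ⊕ 0x81 = 0x1B.
P4: S = E(K, 0x81) = 0xE7; 0x15 ⊕ 0xE7 = 0xF2.
P5: S = E(K, 0xE7) = 0x81; 0xC6 ⊕ 0x81 = 0x47.
Blocks that differ from the original plaintext: P4.

P1 = 0xD3, P2 = 0xD6, P3 = 0x1B, P4 = 0xF2, P5 = 0x47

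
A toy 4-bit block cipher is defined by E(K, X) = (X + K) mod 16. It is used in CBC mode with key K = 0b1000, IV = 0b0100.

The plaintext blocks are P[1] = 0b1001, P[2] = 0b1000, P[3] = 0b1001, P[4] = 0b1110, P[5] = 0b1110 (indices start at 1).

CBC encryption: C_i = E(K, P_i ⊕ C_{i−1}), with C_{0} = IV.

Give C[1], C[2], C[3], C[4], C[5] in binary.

C[1]: P[1] ⊕ 0b0100 = 0b1101; E(K, 0b1101) = 0b0101.
C[2]: P[2] ⊕ 0b0101 = 0b1101; E(K, 0b1101) = 0b0101.
C[3]: P[3] ⊕ 0b0101 = 0b1100; E(K, 0b1100) = 0b0100.
C[4]: P[4] ⊕ 0b0100 = 0b1010; E(K, 0b1010) = 0b0010.
C[5]: P[5] ⊕ 0b0010 = 0b1100; E(K, 0b1100) = 0b0100.

C[1] = 0b0101, C[2] = 0b0101, C[3] = 0b0100, C[4] = 0b0010, C[5] = 0b0100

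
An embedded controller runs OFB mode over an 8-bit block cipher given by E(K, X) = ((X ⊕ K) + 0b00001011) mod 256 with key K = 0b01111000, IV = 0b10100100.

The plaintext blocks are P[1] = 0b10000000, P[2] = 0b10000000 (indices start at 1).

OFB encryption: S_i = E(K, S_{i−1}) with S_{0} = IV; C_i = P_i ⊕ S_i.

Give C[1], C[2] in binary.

C[1] = 0b01100111, C[2] = 0b00101010

C[1]: S = E(K, 0b10100100) = 0b11100111; 0b10000000 ⊕ 0b11100111 = 0b01100111.
C[2]: S = E(K, 0b11100111) = 0b10101010; 0b10000000 ⊕ 0b10101010 = 0b00101010.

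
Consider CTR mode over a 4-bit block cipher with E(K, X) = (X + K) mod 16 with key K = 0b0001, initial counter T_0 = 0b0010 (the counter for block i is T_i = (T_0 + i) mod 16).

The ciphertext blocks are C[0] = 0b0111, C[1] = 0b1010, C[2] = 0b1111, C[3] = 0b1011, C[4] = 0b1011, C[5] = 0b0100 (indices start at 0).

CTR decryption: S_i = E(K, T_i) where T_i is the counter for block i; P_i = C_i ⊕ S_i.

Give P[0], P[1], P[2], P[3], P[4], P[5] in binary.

P[0]: T = 0b0010, S = E(K, T) = 0b0011; 0b0111 ⊕ 0b0011 = 0b0100.
P[1]: T = 0b0011, S = E(K, T) = 0b0100; 0b1010 ⊕ 0b0100 = 0b1110.
P[2]: T = 0b0100, S = E(K, T) = 0b0101; 0b1111 ⊕ 0b0101 = 0b1010.
P[3]: T = 0b0101, S = E(K, T) = 0b0110; 0b1011 ⊕ 0b0110 = 0b1101.
P[4]: T = 0b0110, S = E(K, T) = 0b0111; 0b1011 ⊕ 0b0111 = 0b1100.
P[5]: T = 0b0111, S = E(K, T) = 0b1000; 0b0100 ⊕ 0b1000 = 0b1100.

P[0] = 0b0100, P[1] = 0b1110, P[2] = 0b1010, P[3] = 0b1101, P[4] = 0b1100, P[5] = 0b1100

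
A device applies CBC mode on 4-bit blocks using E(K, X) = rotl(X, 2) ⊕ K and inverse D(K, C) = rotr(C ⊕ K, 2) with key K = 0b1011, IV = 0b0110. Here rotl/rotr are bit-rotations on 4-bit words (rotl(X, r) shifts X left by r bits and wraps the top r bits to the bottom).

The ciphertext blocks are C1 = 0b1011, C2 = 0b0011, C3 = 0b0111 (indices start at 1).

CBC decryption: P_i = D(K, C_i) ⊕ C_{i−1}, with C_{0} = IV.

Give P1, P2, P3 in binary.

P1: D(K, 0b1011) = 0b0000; 0b0000 ⊕ 0b0110 = 0b0110.
P2: D(K, 0b0011) = 0b0010; 0b0010 ⊕ 0b1011 = 0b1001.
P3: D(K, 0b0111) = 0b0011; 0b0011 ⊕ 0b0011 = 0b0000.

P1 = 0b0110, P2 = 0b1001, P3 = 0b0000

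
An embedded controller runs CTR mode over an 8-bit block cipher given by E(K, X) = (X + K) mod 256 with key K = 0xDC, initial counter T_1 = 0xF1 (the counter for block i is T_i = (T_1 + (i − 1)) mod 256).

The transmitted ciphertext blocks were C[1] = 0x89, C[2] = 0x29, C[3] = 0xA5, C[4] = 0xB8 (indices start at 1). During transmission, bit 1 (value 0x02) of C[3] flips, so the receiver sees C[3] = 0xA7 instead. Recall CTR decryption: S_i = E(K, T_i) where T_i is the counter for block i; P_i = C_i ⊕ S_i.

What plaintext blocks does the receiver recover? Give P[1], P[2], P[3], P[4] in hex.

Only C[3] changed, to 0xA7. In CTR, a change in C_i flips the same bit in P_i only; the keystream is unaffected. Decrypting the received ciphertext:
P[1]: T = 0xF1, S = E(K, T) = 0xCD; 0x89 ⊕ 0xCD = 0x44.
P[2]: T = 0xF2, S = E(K, T) = 0xCE; 0x29 ⊕ 0xCE = 0xE7.
P[3]: T = 0xF3, S = E(K, T) = 0xCF; 0xA7 ⊕ 0xCF = 0x68.
P[4]: T = 0xF4, S = E(K, T) = 0xD0; 0xB8 ⊕ 0xD0 = 0x68.
Blocks that differ from the original plaintext: P[3].

P[1] = 0x44, P[2] = 0xE7, P[3] = 0x68, P[4] = 0x68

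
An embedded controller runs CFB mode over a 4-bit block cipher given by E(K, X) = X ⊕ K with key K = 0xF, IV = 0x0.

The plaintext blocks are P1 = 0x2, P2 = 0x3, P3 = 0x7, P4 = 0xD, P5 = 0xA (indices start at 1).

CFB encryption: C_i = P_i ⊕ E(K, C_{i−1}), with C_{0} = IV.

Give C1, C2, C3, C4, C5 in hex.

C1 = 0xD, C2 = 0x1, C3 = 0x9, C4 = 0xB, C5 = 0xE

C1: E(K, 0x0) = 0xF; 0x2 ⊕ 0xF = 0xD.
C2: E(K, 0xD) = 0x2; 0x3 ⊕ 0x2 = 0x1.
C3: E(K, 0x1) = 0xE; 0x7 ⊕ 0xE = 0x9.
C4: E(K, 0x9) = 0x6; 0xD ⊕ 0x6 = 0xB.
C5: E(K, 0xB) = 0x4; 0xA ⊕ 0x4 = 0xE.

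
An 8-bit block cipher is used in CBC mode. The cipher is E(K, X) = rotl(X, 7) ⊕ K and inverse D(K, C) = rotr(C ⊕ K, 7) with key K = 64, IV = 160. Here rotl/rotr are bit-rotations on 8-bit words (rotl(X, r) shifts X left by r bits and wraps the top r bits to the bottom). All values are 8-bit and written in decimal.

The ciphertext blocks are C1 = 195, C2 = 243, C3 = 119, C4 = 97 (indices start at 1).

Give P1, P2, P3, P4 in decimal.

P1 = 167, P2 = 164, P3 = 157, P4 = 53

CBC decryption: P_i = D(K, C_i) ⊕ C_{i−1}, with C_{0} = IV.
P1: D(K, 195) = 7; 7 ⊕ 160 = 167.
P2: D(K, 243) = 103; 103 ⊕ 195 = 164.
P3: D(K, 119) = 110; 110 ⊕ 243 = 157.
P4: D(K, 97) = 66; 66 ⊕ 119 = 53.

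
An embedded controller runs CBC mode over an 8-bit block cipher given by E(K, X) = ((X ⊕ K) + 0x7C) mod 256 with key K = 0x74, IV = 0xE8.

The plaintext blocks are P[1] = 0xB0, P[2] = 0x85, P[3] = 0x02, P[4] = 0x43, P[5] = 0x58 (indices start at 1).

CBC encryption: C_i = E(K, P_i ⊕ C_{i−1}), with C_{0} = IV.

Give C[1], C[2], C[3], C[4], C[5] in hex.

C[1]: P[1] ⊕ 0xE8 = 0x58; E(K, 0x58) = 0xA8.
C[2]: P[2] ⊕ 0xA8 = 0x2D; E(K, 0x2D) = 0xD5.
C[3]: P[3] ⊕ 0xD5 = 0xD7; E(K, 0xD7) = 0x1F.
C[4]: P[4] ⊕ 0x1F = 0x5C; E(K, 0x5C) = 0xA4.
C[5]: P[5] ⊕ 0xA4 = 0xFC; E(K, 0xFC) = 0x04.

C[1] = 0xA8, C[2] = 0xD5, C[3] = 0x1F, C[4] = 0xA4, C[5] = 0x04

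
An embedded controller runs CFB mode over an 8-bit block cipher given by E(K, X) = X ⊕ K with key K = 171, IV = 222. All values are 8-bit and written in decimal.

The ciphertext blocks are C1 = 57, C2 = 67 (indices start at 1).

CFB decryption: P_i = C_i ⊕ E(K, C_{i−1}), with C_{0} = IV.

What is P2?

P2: E(K, 57) = 146; 67 ⊕ 146 = 209.

P2 = 209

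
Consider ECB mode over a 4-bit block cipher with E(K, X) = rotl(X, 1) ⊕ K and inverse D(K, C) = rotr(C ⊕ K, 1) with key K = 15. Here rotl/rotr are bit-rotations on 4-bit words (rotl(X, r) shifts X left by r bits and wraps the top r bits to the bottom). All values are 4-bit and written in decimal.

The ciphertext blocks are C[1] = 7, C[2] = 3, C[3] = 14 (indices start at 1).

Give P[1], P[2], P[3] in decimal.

P[1] = 4, P[2] = 6, P[3] = 8

ECB decryption: P_i = D(K, C_i).
P[1]: D(K, 7) = 4.
P[2]: D(K, 3) = 6.
P[3]: D(K, 14) = 8.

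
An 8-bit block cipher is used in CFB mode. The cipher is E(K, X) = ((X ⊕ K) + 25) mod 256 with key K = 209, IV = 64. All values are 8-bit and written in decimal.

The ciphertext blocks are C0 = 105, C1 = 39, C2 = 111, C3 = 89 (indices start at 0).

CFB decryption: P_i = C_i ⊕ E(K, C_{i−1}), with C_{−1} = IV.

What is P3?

P3: E(K, 111) = 215; 89 ⊕ 215 = 142.

P3 = 142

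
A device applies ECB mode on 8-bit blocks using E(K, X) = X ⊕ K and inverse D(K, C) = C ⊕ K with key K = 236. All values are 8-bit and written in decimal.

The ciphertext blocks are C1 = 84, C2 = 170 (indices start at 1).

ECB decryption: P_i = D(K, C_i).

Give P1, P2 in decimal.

P1: D(K, 84) = 184.
P2: D(K, 170) = 70.

P1 = 184, P2 = 70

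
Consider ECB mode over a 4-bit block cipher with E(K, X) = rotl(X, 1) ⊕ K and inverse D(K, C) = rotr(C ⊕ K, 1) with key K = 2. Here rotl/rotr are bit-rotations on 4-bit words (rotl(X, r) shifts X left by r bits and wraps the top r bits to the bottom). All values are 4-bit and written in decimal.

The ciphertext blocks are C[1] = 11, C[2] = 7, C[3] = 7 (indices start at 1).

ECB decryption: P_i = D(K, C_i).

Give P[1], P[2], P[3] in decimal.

P[1] = 12, P[2] = 10, P[3] = 10

P[1]: D(K, 11) = 12.
P[2]: D(K, 7) = 10.
P[3]: D(K, 7) = 10.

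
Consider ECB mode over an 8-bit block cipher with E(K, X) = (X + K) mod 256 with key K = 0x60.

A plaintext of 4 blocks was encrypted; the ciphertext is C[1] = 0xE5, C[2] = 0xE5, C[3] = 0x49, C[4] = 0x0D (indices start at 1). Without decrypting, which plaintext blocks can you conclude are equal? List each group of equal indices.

P[1] = P[2]

ECB encrypts each block independently with the same key, so equal ciphertext blocks imply equal plaintext blocks.
C[1] = C[2] = 0xE5, so P[1] = P[2].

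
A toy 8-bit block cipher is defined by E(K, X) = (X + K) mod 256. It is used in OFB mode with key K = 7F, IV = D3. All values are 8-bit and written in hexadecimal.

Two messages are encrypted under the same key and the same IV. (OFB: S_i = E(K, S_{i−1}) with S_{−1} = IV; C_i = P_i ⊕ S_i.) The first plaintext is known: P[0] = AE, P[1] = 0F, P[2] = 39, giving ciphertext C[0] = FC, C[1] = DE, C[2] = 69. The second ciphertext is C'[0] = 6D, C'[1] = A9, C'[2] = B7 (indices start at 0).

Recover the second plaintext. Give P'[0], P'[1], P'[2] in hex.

P'[0] = 3F, P'[1] = 78, P'[2] = E7

In OFB with a reused IV, both messages share the same keystream S_i, so C_i ⊕ C'_i = P_i ⊕ P'_i and thus P'_i = P_i ⊕ C_i ⊕ C'_i.
P'[0]: AE ⊕ FC ⊕ 6D = 3F.
P'[1]: 0F ⊕ DE ⊕ A9 = 78.
P'[2]: 39 ⊕ 69 ⊕ B7 = E7.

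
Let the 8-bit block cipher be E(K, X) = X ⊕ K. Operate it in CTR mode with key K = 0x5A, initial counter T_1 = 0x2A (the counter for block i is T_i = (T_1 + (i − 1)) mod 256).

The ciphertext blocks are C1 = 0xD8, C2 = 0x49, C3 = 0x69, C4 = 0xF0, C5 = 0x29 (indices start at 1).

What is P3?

CTR decryption: S_i = E(K, T_i) where T_i is the counter for block i; P_i = C_i ⊕ S_i.
P3: T = 0x2C, S = E(K, T) = 0x76; 0x69 ⊕ 0x76 = 0x1F.

P3 = 0x1F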